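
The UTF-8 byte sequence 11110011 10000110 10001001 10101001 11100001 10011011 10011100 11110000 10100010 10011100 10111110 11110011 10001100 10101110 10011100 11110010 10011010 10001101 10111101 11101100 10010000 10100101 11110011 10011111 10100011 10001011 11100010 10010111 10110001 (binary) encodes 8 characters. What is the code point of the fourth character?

U+CCB9C

Offset 0: leading byte 0xF3 = 11110011 → 4-byte char #1 = F3 86 89 A9.
Offset 4: leading byte 0xE1 = 11100001 → 3-byte char #2 = E1 9B 9C.
Offset 7: leading byte 0xF0 = 11110000 → 4-byte char #3 = F0 A2 9C BE.
Offset 11: leading byte 0xF3 = 11110011 → 4-byte char #4 = F3 8C AE 9C.
Leading byte 0xF3 = 11110011 matches 11110xxx → 4-byte sequence.
Byte 1: 0xF3 = 11110011, payload 011 (3 bits).
Byte 2: 0x8C = 10001100 (10xxxxxx ✓), payload 001100.
Byte 3: 0xAE = 10101110 (10xxxxxx ✓), payload 101110.
Byte 4: 0x9C = 10011100 (10xxxxxx ✓), payload 011100.
Concatenate: 011001100101110011100 = 0xCCB9C (21 bits → U+CCB9C).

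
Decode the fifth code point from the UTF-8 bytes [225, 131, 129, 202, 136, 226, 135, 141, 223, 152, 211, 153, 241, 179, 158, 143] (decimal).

U+04D9

Offset 0: leading byte 0xE1 = 11100001 → 3-byte char #1 = E1 83 81.
Offset 3: leading byte 0xCA = 11001010 → 2-byte char #2 = CA 88.
Offset 5: leading byte 0xE2 = 11100010 → 3-byte char #3 = E2 87 8D.
Offset 8: leading byte 0xDF = 11011111 → 2-byte char #4 = DF 98.
Offset 10: leading byte 0xD3 = 11010011 → 2-byte char #5 = D3 99.
Leading byte 0xD3 = 11010011 matches 110xxxxx → 2-byte sequence.
Byte 1: 0xD3 = 11010011, payload 10011 (5 bits).
Byte 2: 0x99 = 10011001 (10xxxxxx ✓), payload 011001.
Concatenate: 10011011001 = 0x4D9 (11 bits → U+04D9).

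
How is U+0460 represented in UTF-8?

D1 A0

U+0460 = 0x460 = 1120 decimal. In range U+0080–U+07FF → 2-byte form: 110xxxxx 10xxxxxx.
Binary (11 bits): 10001100000.
Split 5+6: 10001 | 100000.
Byte 1: 11010001 = 0xD1.
Byte 2: 10100000 = 0xA0.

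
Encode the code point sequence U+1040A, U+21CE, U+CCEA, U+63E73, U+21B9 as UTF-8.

F0 90 90 8A E2 87 8E EC B3 AA F1 A3 B9 B3 E2 86 B9

U+1040A: 4-byte form → F0 90 90 8A.
U+21CE: 3-byte form → E2 87 8E.
U+CCEA: 3-byte form → EC B3 AA.
U+63E73: 4-byte form → F1 A3 B9 B3.
U+21B9: 3-byte form → E2 86 B9.
Concatenated (17 bytes): F0 90 90 8A E2 87 8E EC B3 AA F1 A3 B9 B3 E2 86 B9.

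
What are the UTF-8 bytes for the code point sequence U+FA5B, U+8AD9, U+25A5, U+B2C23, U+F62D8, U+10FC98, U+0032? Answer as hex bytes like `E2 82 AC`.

U+FA5B: 3-byte form → EF A9 9B.
U+8AD9: 3-byte form → E8 AB 99.
U+25A5: 3-byte form → E2 96 A5.
U+B2C23: 4-byte form → F2 B2 B0 A3.
U+F62D8: 4-byte form → F3 B6 8B 98.
U+10FC98: 4-byte form → F4 8F B2 98.
U+0032: 1-byte form → 32.
Concatenated (22 bytes): EF A9 9B E8 AB 99 E2 96 A5 F2 B2 B0 A3 F3 B6 8B 98 F4 8F B2 98 32.

EF A9 9B E8 AB 99 E2 96 A5 F2 B2 B0 A3 F3 B6 8B 98 F4 8F B2 98 32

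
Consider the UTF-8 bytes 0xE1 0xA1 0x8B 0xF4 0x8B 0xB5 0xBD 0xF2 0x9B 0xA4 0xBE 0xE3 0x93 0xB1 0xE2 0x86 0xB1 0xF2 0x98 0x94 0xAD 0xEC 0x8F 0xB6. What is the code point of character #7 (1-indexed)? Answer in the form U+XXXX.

U+C3F6

Offset 0: leading byte 0xE1 = 11100001 → 3-byte char #1 = E1 A1 8B.
Offset 3: leading byte 0xF4 = 11110100 → 4-byte char #2 = F4 8B B5 BD.
Offset 7: leading byte 0xF2 = 11110010 → 4-byte char #3 = F2 9B A4 BE.
Offset 11: leading byte 0xE3 = 11100011 → 3-byte char #4 = E3 93 B1.
Offset 14: leading byte 0xE2 = 11100010 → 3-byte char #5 = E2 86 B1.
Offset 17: leading byte 0xF2 = 11110010 → 4-byte char #6 = F2 98 94 AD.
Offset 21: leading byte 0xEC = 11101100 → 3-byte char #7 = EC 8F B6.
Leading byte 0xEC = 11101100 matches 1110xxxx → 3-byte sequence.
Byte 1: 0xEC = 11101100, payload 1100 (4 bits).
Byte 2: 0x8F = 10001111 (10xxxxxx ✓), payload 001111.
Byte 3: 0xB6 = 10110110 (10xxxxxx ✓), payload 110110.
Concatenate: 1100001111110110 = 0xC3F6 (16 bits → U+C3F6).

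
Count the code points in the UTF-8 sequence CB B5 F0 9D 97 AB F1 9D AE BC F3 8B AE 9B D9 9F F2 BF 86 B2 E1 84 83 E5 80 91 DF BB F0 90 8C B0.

10

Byte at offset 0: 0xCB = 11001011 → 2-byte char (#1). Advance 2.
Byte at offset 2: 0xF0 = 11110000 → 4-byte char (#2). Advance 4.
Byte at offset 6: 0xF1 = 11110001 → 4-byte char (#3). Advance 4.
Byte at offset 10: 0xF3 = 11110011 → 4-byte char (#4). Advance 4.
Byte at offset 14: 0xD9 = 11011001 → 2-byte char (#5). Advance 2.
Byte at offset 16: 0xF2 = 11110010 → 4-byte char (#6). Advance 4.
Byte at offset 20: 0xE1 = 11100001 → 3-byte char (#7). Advance 3.
Byte at offset 23: 0xE5 = 11100101 → 3-byte char (#8). Advance 3.
Byte at offset 26: 0xDF = 11011111 → 2-byte char (#9). Advance 2.
Byte at offset 28: 0xF0 = 11110000 → 4-byte char (#10). Advance 4.
Reached end at offset 32 after 10 code points.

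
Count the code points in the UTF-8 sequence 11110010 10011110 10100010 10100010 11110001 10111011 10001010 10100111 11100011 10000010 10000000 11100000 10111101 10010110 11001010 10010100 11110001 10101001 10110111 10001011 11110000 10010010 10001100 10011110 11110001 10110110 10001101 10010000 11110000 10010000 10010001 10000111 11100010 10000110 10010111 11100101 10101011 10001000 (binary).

Byte at offset 0: 0xF2 = 11110010 → 4-byte char (#1). Advance 4.
Byte at offset 4: 0xF1 = 11110001 → 4-byte char (#2). Advance 4.
Byte at offset 8: 0xE3 = 11100011 → 3-byte char (#3). Advance 3.
Byte at offset 11: 0xE0 = 11100000 → 3-byte char (#4). Advance 3.
Byte at offset 14: 0xCA = 11001010 → 2-byte char (#5). Advance 2.
Byte at offset 16: 0xF1 = 11110001 → 4-byte char (#6). Advance 4.
Byte at offset 20: 0xF0 = 11110000 → 4-byte char (#7). Advance 4.
Byte at offset 24: 0xF1 = 11110001 → 4-byte char (#8). Advance 4.
Byte at offset 28: 0xF0 = 11110000 → 4-byte char (#9). Advance 4.
Byte at offset 32: 0xE2 = 11100010 → 3-byte char (#10). Advance 3.
Byte at offset 35: 0xE5 = 11100101 → 3-byte char (#11). Advance 3.
Reached end at offset 38 after 11 code points.

11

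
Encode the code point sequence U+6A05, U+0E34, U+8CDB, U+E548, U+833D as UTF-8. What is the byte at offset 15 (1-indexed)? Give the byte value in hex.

0xBD

1-indexed offset 15 is 0-indexed offset 14.
U+6A05 → 3-byte form E6 A8 85 at offsets 0–2.
U+0E34 → 3-byte form E0 B8 B4 at offsets 3–5.
U+8CDB → 3-byte form E8 B3 9B at offsets 6–8.
U+E548 → 3-byte form EE 95 88 at offsets 9–11.
U+833D → 3-byte form E8 8C BD at offsets 12–14.
Offset 14 falls in char 5's range; it's byte 3 of E8 8C BD = 0xBD.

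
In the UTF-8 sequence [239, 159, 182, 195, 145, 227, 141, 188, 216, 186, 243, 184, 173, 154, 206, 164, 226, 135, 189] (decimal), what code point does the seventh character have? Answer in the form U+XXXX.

Offset 0: leading byte 0xEF = 11101111 → 3-byte char #1 = EF 9F B6.
Offset 3: leading byte 0xC3 = 11000011 → 2-byte char #2 = C3 91.
Offset 5: leading byte 0xE3 = 11100011 → 3-byte char #3 = E3 8D BC.
Offset 8: leading byte 0xD8 = 11011000 → 2-byte char #4 = D8 BA.
Offset 10: leading byte 0xF3 = 11110011 → 4-byte char #5 = F3 B8 AD 9A.
Offset 14: leading byte 0xCE = 11001110 → 2-byte char #6 = CE A4.
Offset 16: leading byte 0xE2 = 11100010 → 3-byte char #7 = E2 87 BD.
Leading byte 0xE2 = 11100010 matches 1110xxxx → 3-byte sequence.
Byte 1: 0xE2 = 11100010, payload 0010 (4 bits).
Byte 2: 0x87 = 10000111 (10xxxxxx ✓), payload 000111.
Byte 3: 0xBD = 10111101 (10xxxxxx ✓), payload 111101.
Concatenate: 0010000111111101 = 0x21FD (16 bits → U+21FD).

U+21FD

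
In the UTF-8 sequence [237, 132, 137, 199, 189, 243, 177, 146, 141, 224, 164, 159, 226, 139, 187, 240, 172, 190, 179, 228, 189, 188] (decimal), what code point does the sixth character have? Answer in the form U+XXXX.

Offset 0: leading byte 0xED = 11101101 → 3-byte char #1 = ED 84 89.
Offset 3: leading byte 0xC7 = 11000111 → 2-byte char #2 = C7 BD.
Offset 5: leading byte 0xF3 = 11110011 → 4-byte char #3 = F3 B1 92 8D.
Offset 9: leading byte 0xE0 = 11100000 → 3-byte char #4 = E0 A4 9F.
Offset 12: leading byte 0xE2 = 11100010 → 3-byte char #5 = E2 8B BB.
Offset 15: leading byte 0xF0 = 11110000 → 4-byte char #6 = F0 AC BE B3.
Leading byte 0xF0 = 11110000 matches 11110xxx → 4-byte sequence.
Byte 1: 0xF0 = 11110000, payload 000 (3 bits).
Byte 2: 0xAC = 10101100 (10xxxxxx ✓), payload 101100.
Byte 3: 0xBE = 10111110 (10xxxxxx ✓), payload 111110.
Byte 4: 0xB3 = 10110011 (10xxxxxx ✓), payload 110011.
Concatenate: 000101100111110110011 = 0x2CFB3 (21 bits → U+2CFB3).

U+2CFB3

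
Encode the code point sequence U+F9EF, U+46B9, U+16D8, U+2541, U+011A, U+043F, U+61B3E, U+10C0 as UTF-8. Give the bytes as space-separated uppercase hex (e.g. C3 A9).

U+F9EF: 3-byte form → EF A7 AF.
U+46B9: 3-byte form → E4 9A B9.
U+16D8: 3-byte form → E1 9B 98.
U+2541: 3-byte form → E2 95 81.
U+011A: 2-byte form → C4 9A.
U+043F: 2-byte form → D0 BF.
U+61B3E: 4-byte form → F1 A1 AC BE.
U+10C0: 3-byte form → E1 83 80.
Concatenated (23 bytes): EF A7 AF E4 9A B9 E1 9B 98 E2 95 81 C4 9A D0 BF F1 A1 AC BE E1 83 80.

EF A7 AF E4 9A B9 E1 9B 98 E2 95 81 C4 9A D0 BF F1 A1 AC BE E1 83 80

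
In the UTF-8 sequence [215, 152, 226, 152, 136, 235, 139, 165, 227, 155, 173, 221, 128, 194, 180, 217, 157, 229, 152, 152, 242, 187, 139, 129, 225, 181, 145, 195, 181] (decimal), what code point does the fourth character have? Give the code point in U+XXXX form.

Offset 0: leading byte 0xD7 = 11010111 → 2-byte char #1 = D7 98.
Offset 2: leading byte 0xE2 = 11100010 → 3-byte char #2 = E2 98 88.
Offset 5: leading byte 0xEB = 11101011 → 3-byte char #3 = EB 8B A5.
Offset 8: leading byte 0xE3 = 11100011 → 3-byte char #4 = E3 9B AD.
Leading byte 0xE3 = 11100011 matches 1110xxxx → 3-byte sequence.
Byte 1: 0xE3 = 11100011, payload 0011 (4 bits).
Byte 2: 0x9B = 10011011 (10xxxxxx ✓), payload 011011.
Byte 3: 0xAD = 10101101 (10xxxxxx ✓), payload 101101.
Concatenate: 0011011011101101 = 0x36ED (16 bits → U+36ED).

U+36ED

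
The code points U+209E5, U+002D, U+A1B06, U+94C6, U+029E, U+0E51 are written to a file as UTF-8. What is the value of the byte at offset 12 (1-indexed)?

0x86

1-indexed offset 12 is 0-indexed offset 11.
U+209E5 → 4-byte form F0 A0 A7 A5 at offsets 0–3.
U+002D → 1-byte form 2D at offsets 4–4.
U+A1B06 → 4-byte form F2 A1 AC 86 at offsets 5–8.
U+94C6 → 3-byte form E9 93 86 at offsets 9–11.
Offset 11 falls in char 4's range; it's byte 3 of E9 93 86 = 0x86.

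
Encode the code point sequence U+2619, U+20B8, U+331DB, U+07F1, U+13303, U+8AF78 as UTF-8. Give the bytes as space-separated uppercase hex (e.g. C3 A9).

U+2619: 3-byte form → E2 98 99.
U+20B8: 3-byte form → E2 82 B8.
U+331DB: 4-byte form → F0 B3 87 9B.
U+07F1: 2-byte form → DF B1.
U+13303: 4-byte form → F0 93 8C 83.
U+8AF78: 4-byte form → F2 8A BD B8.
Concatenated (20 bytes): E2 98 99 E2 82 B8 F0 B3 87 9B DF B1 F0 93 8C 83 F2 8A BD B8.

E2 98 99 E2 82 B8 F0 B3 87 9B DF B1 F0 93 8C 83 F2 8A BD B8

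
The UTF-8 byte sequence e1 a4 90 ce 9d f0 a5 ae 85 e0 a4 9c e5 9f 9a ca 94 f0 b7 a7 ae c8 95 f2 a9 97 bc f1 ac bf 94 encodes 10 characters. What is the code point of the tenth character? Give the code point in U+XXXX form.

U+6CFD4

Offset 0: leading byte 0xE1 = 11100001 → 3-byte char #1 = E1 A4 90.
Offset 3: leading byte 0xCE = 11001110 → 2-byte char #2 = CE 9D.
Offset 5: leading byte 0xF0 = 11110000 → 4-byte char #3 = F0 A5 AE 85.
Offset 9: leading byte 0xE0 = 11100000 → 3-byte char #4 = E0 A4 9C.
Offset 12: leading byte 0xE5 = 11100101 → 3-byte char #5 = E5 9F 9A.
Offset 15: leading byte 0xCA = 11001010 → 2-byte char #6 = CA 94.
Offset 17: leading byte 0xF0 = 11110000 → 4-byte char #7 = F0 B7 A7 AE.
Offset 21: leading byte 0xC8 = 11001000 → 2-byte char #8 = C8 95.
Offset 23: leading byte 0xF2 = 11110010 → 4-byte char #9 = F2 A9 97 BC.
Offset 27: leading byte 0xF1 = 11110001 → 4-byte char #10 = F1 AC BF 94.
Leading byte 0xF1 = 11110001 matches 11110xxx → 4-byte sequence.
Byte 1: 0xF1 = 11110001, payload 001 (3 bits).
Byte 2: 0xAC = 10101100 (10xxxxxx ✓), payload 101100.
Byte 3: 0xBF = 10111111 (10xxxxxx ✓), payload 111111.
Byte 4: 0x94 = 10010100 (10xxxxxx ✓), payload 010100.
Concatenate: 001101100111111010100 = 0x6CFD4 (21 bits → U+6CFD4).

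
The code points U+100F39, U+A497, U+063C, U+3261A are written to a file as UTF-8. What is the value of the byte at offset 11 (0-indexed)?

U+100F39 → 4-byte form F4 80 BC B9 at offsets 0–3.
U+A497 → 3-byte form EA 92 97 at offsets 4–6.
U+063C → 2-byte form D8 BC at offsets 7–8.
U+3261A → 4-byte form F0 B2 98 9A at offsets 9–12.
Offset 11 falls in char 4's range; it's byte 3 of F0 B2 98 9A = 0x98.

0x98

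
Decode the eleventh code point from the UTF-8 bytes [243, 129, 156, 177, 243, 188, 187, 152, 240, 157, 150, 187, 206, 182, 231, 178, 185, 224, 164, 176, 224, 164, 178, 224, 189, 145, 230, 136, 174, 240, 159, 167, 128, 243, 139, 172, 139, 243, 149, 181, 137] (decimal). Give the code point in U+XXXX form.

U+CBB0B

Offset 0: leading byte 0xF3 = 11110011 → 4-byte char #1 = F3 81 9C B1.
Offset 4: leading byte 0xF3 = 11110011 → 4-byte char #2 = F3 BC BB 98.
Offset 8: leading byte 0xF0 = 11110000 → 4-byte char #3 = F0 9D 96 BB.
Offset 12: leading byte 0xCE = 11001110 → 2-byte char #4 = CE B6.
Offset 14: leading byte 0xE7 = 11100111 → 3-byte char #5 = E7 B2 B9.
Offset 17: leading byte 0xE0 = 11100000 → 3-byte char #6 = E0 A4 B0.
Offset 20: leading byte 0xE0 = 11100000 → 3-byte char #7 = E0 A4 B2.
Offset 23: leading byte 0xE0 = 11100000 → 3-byte char #8 = E0 BD 91.
Offset 26: leading byte 0xE6 = 11100110 → 3-byte char #9 = E6 88 AE.
Offset 29: leading byte 0xF0 = 11110000 → 4-byte char #10 = F0 9F A7 80.
Offset 33: leading byte 0xF3 = 11110011 → 4-byte char #11 = F3 8B AC 8B.
Leading byte 0xF3 = 11110011 matches 11110xxx → 4-byte sequence.
Byte 1: 0xF3 = 11110011, payload 011 (3 bits).
Byte 2: 0x8B = 10001011 (10xxxxxx ✓), payload 001011.
Byte 3: 0xAC = 10101100 (10xxxxxx ✓), payload 101100.
Byte 4: 0x8B = 10001011 (10xxxxxx ✓), payload 001011.
Concatenate: 011001011101100001011 = 0xCBB0B (21 bits → U+CBB0B).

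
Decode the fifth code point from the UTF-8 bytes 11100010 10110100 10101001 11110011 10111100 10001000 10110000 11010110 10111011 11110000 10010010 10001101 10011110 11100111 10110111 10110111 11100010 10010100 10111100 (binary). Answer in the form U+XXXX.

Offset 0: leading byte 0xE2 = 11100010 → 3-byte char #1 = E2 B4 A9.
Offset 3: leading byte 0xF3 = 11110011 → 4-byte char #2 = F3 BC 88 B0.
Offset 7: leading byte 0xD6 = 11010110 → 2-byte char #3 = D6 BB.
Offset 9: leading byte 0xF0 = 11110000 → 4-byte char #4 = F0 92 8D 9E.
Offset 13: leading byte 0xE7 = 11100111 → 3-byte char #5 = E7 B7 B7.
Leading byte 0xE7 = 11100111 matches 1110xxxx → 3-byte sequence.
Byte 1: 0xE7 = 11100111, payload 0111 (4 bits).
Byte 2: 0xB7 = 10110111 (10xxxxxx ✓), payload 110111.
Byte 3: 0xB7 = 10110111 (10xxxxxx ✓), payload 110111.
Concatenate: 0111110111110111 = 0x7DF7 (16 bits → U+7DF7).

U+7DF7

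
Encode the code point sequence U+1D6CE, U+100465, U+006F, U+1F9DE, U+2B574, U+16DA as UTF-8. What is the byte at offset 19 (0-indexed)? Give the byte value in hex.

0x9A

U+1D6CE → 4-byte form F0 9D 9B 8E at offsets 0–3.
U+100465 → 4-byte form F4 80 91 A5 at offsets 4–7.
U+006F → 1-byte form 6F at offsets 8–8.
U+1F9DE → 4-byte form F0 9F A7 9E at offsets 9–12.
U+2B574 → 4-byte form F0 AB 95 B4 at offsets 13–16.
U+16DA → 3-byte form E1 9B 9A at offsets 17–19.
Offset 19 falls in char 6's range; it's byte 3 of E1 9B 9A = 0x9A.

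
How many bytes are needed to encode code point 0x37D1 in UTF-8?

3

U+37D1 = 0x37D1. UTF-8 uses 1 byte below 0x80, 2 below 0x800, 3 below 0x10000, 4 up to 0x10FFFF. 0x37D1 is in U+0800–U+FFFF → 3 bytes.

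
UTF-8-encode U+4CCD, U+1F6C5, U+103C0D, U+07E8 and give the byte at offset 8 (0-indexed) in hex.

U+4CCD → 3-byte form E4 B3 8D at offsets 0–2.
U+1F6C5 → 4-byte form F0 9F 9B 85 at offsets 3–6.
U+103C0D → 4-byte form F4 83 B0 8D at offsets 7–10.
Offset 8 falls in char 3's range; it's byte 2 of F4 83 B0 8D = 0x83.

0x83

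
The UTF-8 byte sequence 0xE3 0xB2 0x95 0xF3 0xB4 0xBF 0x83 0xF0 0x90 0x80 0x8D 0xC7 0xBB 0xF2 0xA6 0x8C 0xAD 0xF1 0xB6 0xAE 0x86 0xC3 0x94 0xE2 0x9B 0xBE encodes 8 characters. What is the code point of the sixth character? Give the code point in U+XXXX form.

U+76B86

Offset 0: leading byte 0xE3 = 11100011 → 3-byte char #1 = E3 B2 95.
Offset 3: leading byte 0xF3 = 11110011 → 4-byte char #2 = F3 B4 BF 83.
Offset 7: leading byte 0xF0 = 11110000 → 4-byte char #3 = F0 90 80 8D.
Offset 11: leading byte 0xC7 = 11000111 → 2-byte char #4 = C7 BB.
Offset 13: leading byte 0xF2 = 11110010 → 4-byte char #5 = F2 A6 8C AD.
Offset 17: leading byte 0xF1 = 11110001 → 4-byte char #6 = F1 B6 AE 86.
Leading byte 0xF1 = 11110001 matches 11110xxx → 4-byte sequence.
Byte 1: 0xF1 = 11110001, payload 001 (3 bits).
Byte 2: 0xB6 = 10110110 (10xxxxxx ✓), payload 110110.
Byte 3: 0xAE = 10101110 (10xxxxxx ✓), payload 101110.
Byte 4: 0x86 = 10000110 (10xxxxxx ✓), payload 000110.
Concatenate: 001110110101110000110 = 0x76B86 (21 bits → U+76B86).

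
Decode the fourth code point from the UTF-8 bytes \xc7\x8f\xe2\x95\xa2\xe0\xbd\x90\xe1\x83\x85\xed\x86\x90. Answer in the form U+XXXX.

Offset 0: leading byte 0xC7 = 11000111 → 2-byte char #1 = C7 8F.
Offset 2: leading byte 0xE2 = 11100010 → 3-byte char #2 = E2 95 A2.
Offset 5: leading byte 0xE0 = 11100000 → 3-byte char #3 = E0 BD 90.
Offset 8: leading byte 0xE1 = 11100001 → 3-byte char #4 = E1 83 85.
Leading byte 0xE1 = 11100001 matches 1110xxxx → 3-byte sequence.
Byte 1: 0xE1 = 11100001, payload 0001 (4 bits).
Byte 2: 0x83 = 10000011 (10xxxxxx ✓), payload 000011.
Byte 3: 0x85 = 10000101 (10xxxxxx ✓), payload 000101.
Concatenate: 0001000011000101 = 0x10C5 (16 bits → U+10C5).

U+10C5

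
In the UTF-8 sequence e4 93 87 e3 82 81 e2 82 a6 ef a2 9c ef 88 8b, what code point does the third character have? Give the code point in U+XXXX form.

Offset 0: leading byte 0xE4 = 11100100 → 3-byte char #1 = E4 93 87.
Offset 3: leading byte 0xE3 = 11100011 → 3-byte char #2 = E3 82 81.
Offset 6: leading byte 0xE2 = 11100010 → 3-byte char #3 = E2 82 A6.
Leading byte 0xE2 = 11100010 matches 1110xxxx → 3-byte sequence.
Byte 1: 0xE2 = 11100010, payload 0010 (4 bits).
Byte 2: 0x82 = 10000010 (10xxxxxx ✓), payload 000010.
Byte 3: 0xA6 = 10100110 (10xxxxxx ✓), payload 100110.
Concatenate: 0010000010100110 = 0x20A6 (16 bits → U+20A6).

U+20A6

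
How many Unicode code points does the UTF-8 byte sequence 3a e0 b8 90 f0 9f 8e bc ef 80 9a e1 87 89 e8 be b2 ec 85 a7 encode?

Byte at offset 0: 0x3A = 00111010 → 1-byte char (#1). Advance 1.
Byte at offset 1: 0xE0 = 11100000 → 3-byte char (#2). Advance 3.
Byte at offset 4: 0xF0 = 11110000 → 4-byte char (#3). Advance 4.
Byte at offset 8: 0xEF = 11101111 → 3-byte char (#4). Advance 3.
Byte at offset 11: 0xE1 = 11100001 → 3-byte char (#5). Advance 3.
Byte at offset 14: 0xE8 = 11101000 → 3-byte char (#6). Advance 3.
Byte at offset 17: 0xEC = 11101100 → 3-byte char (#7). Advance 3.
Reached end at offset 20 after 7 code points.

7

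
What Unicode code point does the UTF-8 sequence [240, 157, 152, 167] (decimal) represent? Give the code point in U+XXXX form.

Leading byte 0xF0 = 11110000 matches 11110xxx → 4-byte sequence.
Byte 1: 0xF0 = 11110000, payload 000 (3 bits).
Byte 2: 0x9D = 10011101 (10xxxxxx ✓), payload 011101.
Byte 3: 0x98 = 10011000 (10xxxxxx ✓), payload 011000.
Byte 4: 0xA7 = 10100111 (10xxxxxx ✓), payload 100111.
Concatenate: 000011101011000100111 = 0x1D627 (21 bits → U+1D627).

U+1D627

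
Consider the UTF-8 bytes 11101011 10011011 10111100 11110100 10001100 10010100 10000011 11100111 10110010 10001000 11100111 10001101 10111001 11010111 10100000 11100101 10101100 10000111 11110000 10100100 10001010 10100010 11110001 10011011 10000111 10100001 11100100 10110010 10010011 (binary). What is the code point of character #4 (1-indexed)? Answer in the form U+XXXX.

Offset 0: leading byte 0xEB = 11101011 → 3-byte char #1 = EB 9B BC.
Offset 3: leading byte 0xF4 = 11110100 → 4-byte char #2 = F4 8C 94 83.
Offset 7: leading byte 0xE7 = 11100111 → 3-byte char #3 = E7 B2 88.
Offset 10: leading byte 0xE7 = 11100111 → 3-byte char #4 = E7 8D B9.
Leading byte 0xE7 = 11100111 matches 1110xxxx → 3-byte sequence.
Byte 1: 0xE7 = 11100111, payload 0111 (4 bits).
Byte 2: 0x8D = 10001101 (10xxxxxx ✓), payload 001101.
Byte 3: 0xB9 = 10111001 (10xxxxxx ✓), payload 111001.
Concatenate: 0111001101111001 = 0x7379 (16 bits → U+7379).

U+7379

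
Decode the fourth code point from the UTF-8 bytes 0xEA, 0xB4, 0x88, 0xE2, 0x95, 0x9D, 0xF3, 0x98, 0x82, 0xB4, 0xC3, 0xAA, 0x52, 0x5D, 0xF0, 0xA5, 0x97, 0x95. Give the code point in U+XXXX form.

Offset 0: leading byte 0xEA = 11101010 → 3-byte char #1 = EA B4 88.
Offset 3: leading byte 0xE2 = 11100010 → 3-byte char #2 = E2 95 9D.
Offset 6: leading byte 0xF3 = 11110011 → 4-byte char #3 = F3 98 82 B4.
Offset 10: leading byte 0xC3 = 11000011 → 2-byte char #4 = C3 AA.
Leading byte 0xC3 = 11000011 matches 110xxxxx → 2-byte sequence.
Byte 1: 0xC3 = 11000011, payload 00011 (5 bits).
Byte 2: 0xAA = 10101010 (10xxxxxx ✓), payload 101010.
Concatenate: 00011101010 = 0xEA (11 bits → U+00EA).

U+00EA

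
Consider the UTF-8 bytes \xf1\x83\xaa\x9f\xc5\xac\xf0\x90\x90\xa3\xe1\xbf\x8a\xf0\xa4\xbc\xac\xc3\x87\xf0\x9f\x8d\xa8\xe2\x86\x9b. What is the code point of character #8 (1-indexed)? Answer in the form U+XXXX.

U+219B

Offset 0: leading byte 0xF1 = 11110001 → 4-byte char #1 = F1 83 AA 9F.
Offset 4: leading byte 0xC5 = 11000101 → 2-byte char #2 = C5 AC.
Offset 6: leading byte 0xF0 = 11110000 → 4-byte char #3 = F0 90 90 A3.
Offset 10: leading byte 0xE1 = 11100001 → 3-byte char #4 = E1 BF 8A.
Offset 13: leading byte 0xF0 = 11110000 → 4-byte char #5 = F0 A4 BC AC.
Offset 17: leading byte 0xC3 = 11000011 → 2-byte char #6 = C3 87.
Offset 19: leading byte 0xF0 = 11110000 → 4-byte char #7 = F0 9F 8D A8.
Offset 23: leading byte 0xE2 = 11100010 → 3-byte char #8 = E2 86 9B.
Leading byte 0xE2 = 11100010 matches 1110xxxx → 3-byte sequence.
Byte 1: 0xE2 = 11100010, payload 0010 (4 bits).
Byte 2: 0x86 = 10000110 (10xxxxxx ✓), payload 000110.
Byte 3: 0x9B = 10011011 (10xxxxxx ✓), payload 011011.
Concatenate: 0010000110011011 = 0x219B (16 bits → U+219B).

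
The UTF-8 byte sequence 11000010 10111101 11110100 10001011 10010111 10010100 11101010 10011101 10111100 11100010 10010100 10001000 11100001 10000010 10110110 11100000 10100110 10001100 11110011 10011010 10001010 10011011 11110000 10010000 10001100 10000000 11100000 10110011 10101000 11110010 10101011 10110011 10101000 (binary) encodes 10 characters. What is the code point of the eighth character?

U+10300

Offset 0: leading byte 0xC2 = 11000010 → 2-byte char #1 = C2 BD.
Offset 2: leading byte 0xF4 = 11110100 → 4-byte char #2 = F4 8B 97 94.
Offset 6: leading byte 0xEA = 11101010 → 3-byte char #3 = EA 9D BC.
Offset 9: leading byte 0xE2 = 11100010 → 3-byte char #4 = E2 94 88.
Offset 12: leading byte 0xE1 = 11100001 → 3-byte char #5 = E1 82 B6.
Offset 15: leading byte 0xE0 = 11100000 → 3-byte char #6 = E0 A6 8C.
Offset 18: leading byte 0xF3 = 11110011 → 4-byte char #7 = F3 9A 8A 9B.
Offset 22: leading byte 0xF0 = 11110000 → 4-byte char #8 = F0 90 8C 80.
Leading byte 0xF0 = 11110000 matches 11110xxx → 4-byte sequence.
Byte 1: 0xF0 = 11110000, payload 000 (3 bits).
Byte 2: 0x90 = 10010000 (10xxxxxx ✓), payload 010000.
Byte 3: 0x8C = 10001100 (10xxxxxx ✓), payload 001100.
Byte 4: 0x80 = 10000000 (10xxxxxx ✓), payload 000000.
Concatenate: 000010000001100000000 = 0x10300 (21 bits → U+10300).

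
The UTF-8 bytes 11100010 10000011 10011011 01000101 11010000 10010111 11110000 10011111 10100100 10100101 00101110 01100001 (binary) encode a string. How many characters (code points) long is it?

6

Byte at offset 0: 0xE2 = 11100010 → 3-byte char (#1). Advance 3.
Byte at offset 3: 0x45 = 01000101 → 1-byte char (#2). Advance 1.
Byte at offset 4: 0xD0 = 11010000 → 2-byte char (#3). Advance 2.
Byte at offset 6: 0xF0 = 11110000 → 4-byte char (#4). Advance 4.
Byte at offset 10: 0x2E = 00101110 → 1-byte char (#5). Advance 1.
Byte at offset 11: 0x61 = 01100001 → 1-byte char (#6). Advance 1.
Reached end at offset 12 after 6 code points.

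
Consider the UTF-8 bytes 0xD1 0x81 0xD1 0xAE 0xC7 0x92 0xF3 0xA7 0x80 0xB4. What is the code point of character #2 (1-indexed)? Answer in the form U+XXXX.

Offset 0: leading byte 0xD1 = 11010001 → 2-byte char #1 = D1 81.
Offset 2: leading byte 0xD1 = 11010001 → 2-byte char #2 = D1 AE.
Leading byte 0xD1 = 11010001 matches 110xxxxx → 2-byte sequence.
Byte 1: 0xD1 = 11010001, payload 10001 (5 bits).
Byte 2: 0xAE = 10101110 (10xxxxxx ✓), payload 101110.
Concatenate: 10001101110 = 0x46E (11 bits → U+046E).

U+046E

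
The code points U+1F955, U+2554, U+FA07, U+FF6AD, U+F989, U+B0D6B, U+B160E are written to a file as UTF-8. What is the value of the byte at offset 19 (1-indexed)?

0xB0

1-indexed offset 19 is 0-indexed offset 18.
U+1F955 → 4-byte form F0 9F A5 95 at offsets 0–3.
U+2554 → 3-byte form E2 95 94 at offsets 4–6.
U+FA07 → 3-byte form EF A8 87 at offsets 7–9.
U+FF6AD → 4-byte form F3 BF 9A AD at offsets 10–13.
U+F989 → 3-byte form EF A6 89 at offsets 14–16.
U+B0D6B → 4-byte form F2 B0 B5 AB at offsets 17–20.
Offset 18 falls in char 6's range; it's byte 2 of F2 B0 B5 AB = 0xB0.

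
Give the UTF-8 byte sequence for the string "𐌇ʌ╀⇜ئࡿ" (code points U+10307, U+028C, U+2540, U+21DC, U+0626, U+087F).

U+10307: 4-byte form → F0 90 8C 87.
U+028C: 2-byte form → CA 8C.
U+2540: 3-byte form → E2 95 80.
U+21DC: 3-byte form → E2 87 9C.
U+0626: 2-byte form → D8 A6.
U+087F: 3-byte form → E0 A1 BF.
Concatenated (17 bytes): F0 90 8C 87 CA 8C E2 95 80 E2 87 9C D8 A6 E0 A1 BF.

F0 90 8C 87 CA 8C E2 95 80 E2 87 9C D8 A6 E0 A1 BF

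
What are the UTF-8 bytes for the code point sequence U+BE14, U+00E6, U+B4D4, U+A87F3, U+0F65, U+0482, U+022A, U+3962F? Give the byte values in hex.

EB B8 94 C3 A6 EB 93 94 F2 A8 9F B3 E0 BD A5 D2 82 C8 AA F0 B9 98 AF

U+BE14: 3-byte form → EB B8 94.
U+00E6: 2-byte form → C3 A6.
U+B4D4: 3-byte form → EB 93 94.
U+A87F3: 4-byte form → F2 A8 9F B3.
U+0F65: 3-byte form → E0 BD A5.
U+0482: 2-byte form → D2 82.
U+022A: 2-byte form → C8 AA.
U+3962F: 4-byte form → F0 B9 98 AF.
Concatenated (23 bytes): EB B8 94 C3 A6 EB 93 94 F2 A8 9F B3 E0 BD A5 D2 82 C8 AA F0 B9 98 AF.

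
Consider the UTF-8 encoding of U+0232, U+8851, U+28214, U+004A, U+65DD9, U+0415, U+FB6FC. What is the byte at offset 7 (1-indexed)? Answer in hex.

1-indexed offset 7 is 0-indexed offset 6.
U+0232 → 2-byte form C8 B2 at offsets 0–1.
U+8851 → 3-byte form E8 A1 91 at offsets 2–4.
U+28214 → 4-byte form F0 A8 88 94 at offsets 5–8.
Offset 6 falls in char 3's range; it's byte 2 of F0 A8 88 94 = 0xA8.

0xA8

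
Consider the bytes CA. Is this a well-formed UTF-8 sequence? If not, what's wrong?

invalid (sequence truncated)

Leading byte 0xCA = 11001010 → 2-byte form, but only 1 byte is present.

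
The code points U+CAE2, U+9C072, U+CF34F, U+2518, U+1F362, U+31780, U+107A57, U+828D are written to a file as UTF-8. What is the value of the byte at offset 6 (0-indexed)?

U+CAE2 → 3-byte form EC AB A2 at offsets 0–2.
U+9C072 → 4-byte form F2 9C 81 B2 at offsets 3–6.
Offset 6 falls in char 2's range; it's byte 4 of F2 9C 81 B2 = 0xB2.

0xB2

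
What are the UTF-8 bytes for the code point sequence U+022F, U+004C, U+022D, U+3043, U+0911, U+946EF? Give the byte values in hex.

U+022F: 2-byte form → C8 AF.
U+004C: 1-byte form → 4C.
U+022D: 2-byte form → C8 AD.
U+3043: 3-byte form → E3 81 83.
U+0911: 3-byte form → E0 A4 91.
U+946EF: 4-byte form → F2 94 9B AF.
Concatenated (15 bytes): C8 AF 4C C8 AD E3 81 83 E0 A4 91 F2 94 9B AF.

C8 AF 4C C8 AD E3 81 83 E0 A4 91 F2 94 9B AF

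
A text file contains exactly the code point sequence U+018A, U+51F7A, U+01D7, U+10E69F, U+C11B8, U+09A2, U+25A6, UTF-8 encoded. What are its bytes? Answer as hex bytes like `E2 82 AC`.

C6 8A F1 91 BD BA C7 97 F4 8E 9A 9F F3 81 86 B8 E0 A6 A2 E2 96 A6

U+018A: 2-byte form → C6 8A.
U+51F7A: 4-byte form → F1 91 BD BA.
U+01D7: 2-byte form → C7 97.
U+10E69F: 4-byte form → F4 8E 9A 9F.
U+C11B8: 4-byte form → F3 81 86 B8.
U+09A2: 3-byte form → E0 A6 A2.
U+25A6: 3-byte form → E2 96 A6.
Concatenated (22 bytes): C6 8A F1 91 BD BA C7 97 F4 8E 9A 9F F3 81 86 B8 E0 A6 A2 E2 96 A6.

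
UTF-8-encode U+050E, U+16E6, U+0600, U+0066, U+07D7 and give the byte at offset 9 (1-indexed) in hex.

1-indexed offset 9 is 0-indexed offset 8.
U+050E → 2-byte form D4 8E at offsets 0–1.
U+16E6 → 3-byte form E1 9B A6 at offsets 2–4.
U+0600 → 2-byte form D8 80 at offsets 5–6.
U+0066 → 1-byte form 66 at offsets 7–7.
U+07D7 → 2-byte form DF 97 at offsets 8–9.
Offset 8 falls in char 5's range; it's byte 1 of DF 97 = 0xDF.

0xDF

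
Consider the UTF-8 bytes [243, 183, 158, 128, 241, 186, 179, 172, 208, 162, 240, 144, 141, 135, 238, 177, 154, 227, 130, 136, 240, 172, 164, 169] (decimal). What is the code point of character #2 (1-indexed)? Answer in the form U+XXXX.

U+7ACEC

Offset 0: leading byte 0xF3 = 11110011 → 4-byte char #1 = F3 B7 9E 80.
Offset 4: leading byte 0xF1 = 11110001 → 4-byte char #2 = F1 BA B3 AC.
Leading byte 0xF1 = 11110001 matches 11110xxx → 4-byte sequence.
Byte 1: 0xF1 = 11110001, payload 001 (3 bits).
Byte 2: 0xBA = 10111010 (10xxxxxx ✓), payload 111010.
Byte 3: 0xB3 = 10110011 (10xxxxxx ✓), payload 110011.
Byte 4: 0xAC = 10101100 (10xxxxxx ✓), payload 101100.
Concatenate: 001111010110011101100 = 0x7ACEC (21 bits → U+7ACEC).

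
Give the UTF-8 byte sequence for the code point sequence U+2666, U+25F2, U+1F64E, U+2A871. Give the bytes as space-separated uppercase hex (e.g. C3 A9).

U+2666: 3-byte form → E2 99 A6.
U+25F2: 3-byte form → E2 97 B2.
U+1F64E: 4-byte form → F0 9F 99 8E.
U+2A871: 4-byte form → F0 AA A1 B1.
Concatenated (14 bytes): E2 99 A6 E2 97 B2 F0 9F 99 8E F0 AA A1 B1.

E2 99 A6 E2 97 B2 F0 9F 99 8E F0 AA A1 B1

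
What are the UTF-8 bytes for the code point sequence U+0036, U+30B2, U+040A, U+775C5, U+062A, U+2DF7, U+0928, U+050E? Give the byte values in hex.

36 E3 82 B2 D0 8A F1 B7 97 85 D8 AA E2 B7 B7 E0 A4 A8 D4 8E

U+0036: 1-byte form → 36.
U+30B2: 3-byte form → E3 82 B2.
U+040A: 2-byte form → D0 8A.
U+775C5: 4-byte form → F1 B7 97 85.
U+062A: 2-byte form → D8 AA.
U+2DF7: 3-byte form → E2 B7 B7.
U+0928: 3-byte form → E0 A4 A8.
U+050E: 2-byte form → D4 8E.
Concatenated (20 bytes): 36 E3 82 B2 D0 8A F1 B7 97 85 D8 AA E2 B7 B7 E0 A4 A8 D4 8E.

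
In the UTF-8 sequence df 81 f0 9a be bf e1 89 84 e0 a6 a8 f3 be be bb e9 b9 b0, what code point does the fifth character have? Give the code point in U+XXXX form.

U+FEFBB

Offset 0: leading byte 0xDF = 11011111 → 2-byte char #1 = DF 81.
Offset 2: leading byte 0xF0 = 11110000 → 4-byte char #2 = F0 9A BE BF.
Offset 6: leading byte 0xE1 = 11100001 → 3-byte char #3 = E1 89 84.
Offset 9: leading byte 0xE0 = 11100000 → 3-byte char #4 = E0 A6 A8.
Offset 12: leading byte 0xF3 = 11110011 → 4-byte char #5 = F3 BE BE BB.
Leading byte 0xF3 = 11110011 matches 11110xxx → 4-byte sequence.
Byte 1: 0xF3 = 11110011, payload 011 (3 bits).
Byte 2: 0xBE = 10111110 (10xxxxxx ✓), payload 111110.
Byte 3: 0xBE = 10111110 (10xxxxxx ✓), payload 111110.
Byte 4: 0xBB = 10111011 (10xxxxxx ✓), payload 111011.
Concatenate: 011111110111110111011 = 0xFEFBB (21 bits → U+FEFBB).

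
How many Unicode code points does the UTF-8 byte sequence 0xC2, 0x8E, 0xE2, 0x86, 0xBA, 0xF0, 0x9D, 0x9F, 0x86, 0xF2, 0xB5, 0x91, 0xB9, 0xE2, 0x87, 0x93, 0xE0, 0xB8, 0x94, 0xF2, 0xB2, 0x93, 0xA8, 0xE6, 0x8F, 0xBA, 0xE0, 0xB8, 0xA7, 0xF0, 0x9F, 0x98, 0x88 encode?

10

Byte at offset 0: 0xC2 = 11000010 → 2-byte char (#1). Advance 2.
Byte at offset 2: 0xE2 = 11100010 → 3-byte char (#2). Advance 3.
Byte at offset 5: 0xF0 = 11110000 → 4-byte char (#3). Advance 4.
Byte at offset 9: 0xF2 = 11110010 → 4-byte char (#4). Advance 4.
Byte at offset 13: 0xE2 = 11100010 → 3-byte char (#5). Advance 3.
Byte at offset 16: 0xE0 = 11100000 → 3-byte char (#6). Advance 3.
Byte at offset 19: 0xF2 = 11110010 → 4-byte char (#7). Advance 4.
Byte at offset 23: 0xE6 = 11100110 → 3-byte char (#8). Advance 3.
Byte at offset 26: 0xE0 = 11100000 → 3-byte char (#9). Advance 3.
Byte at offset 29: 0xF0 = 11110000 → 4-byte char (#10). Advance 4.
Reached end at offset 33 after 10 code points.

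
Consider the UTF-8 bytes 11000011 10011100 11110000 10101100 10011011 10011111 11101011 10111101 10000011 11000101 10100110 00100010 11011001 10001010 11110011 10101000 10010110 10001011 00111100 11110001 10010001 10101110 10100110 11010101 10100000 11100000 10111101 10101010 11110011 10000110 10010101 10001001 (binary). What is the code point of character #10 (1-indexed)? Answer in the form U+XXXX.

U+0560

Offset 0: leading byte 0xC3 = 11000011 → 2-byte char #1 = C3 9C.
Offset 2: leading byte 0xF0 = 11110000 → 4-byte char #2 = F0 AC 9B 9F.
Offset 6: leading byte 0xEB = 11101011 → 3-byte char #3 = EB BD 83.
Offset 9: leading byte 0xC5 = 11000101 → 2-byte char #4 = C5 A6.
Offset 11: leading byte 0x22 = 00100010 → 1-byte char #5 = 22.
Offset 12: leading byte 0xD9 = 11011001 → 2-byte char #6 = D9 8A.
Offset 14: leading byte 0xF3 = 11110011 → 4-byte char #7 = F3 A8 96 8B.
Offset 18: leading byte 0x3C = 00111100 → 1-byte char #8 = 3C.
Offset 19: leading byte 0xF1 = 11110001 → 4-byte char #9 = F1 91 AE A6.
Offset 23: leading byte 0xD5 = 11010101 → 2-byte char #10 = D5 A0.
Leading byte 0xD5 = 11010101 matches 110xxxxx → 2-byte sequence.
Byte 1: 0xD5 = 11010101, payload 10101 (5 bits).
Byte 2: 0xA0 = 10100000 (10xxxxxx ✓), payload 100000.
Concatenate: 10101100000 = 0x560 (11 bits → U+0560).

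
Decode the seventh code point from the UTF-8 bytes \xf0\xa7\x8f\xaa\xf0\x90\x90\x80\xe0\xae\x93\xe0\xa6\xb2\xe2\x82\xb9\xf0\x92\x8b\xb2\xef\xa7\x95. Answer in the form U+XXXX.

U+F9D5

Offset 0: leading byte 0xF0 = 11110000 → 4-byte char #1 = F0 A7 8F AA.
Offset 4: leading byte 0xF0 = 11110000 → 4-byte char #2 = F0 90 90 80.
Offset 8: leading byte 0xE0 = 11100000 → 3-byte char #3 = E0 AE 93.
Offset 11: leading byte 0xE0 = 11100000 → 3-byte char #4 = E0 A6 B2.
Offset 14: leading byte 0xE2 = 11100010 → 3-byte char #5 = E2 82 B9.
Offset 17: leading byte 0xF0 = 11110000 → 4-byte char #6 = F0 92 8B B2.
Offset 21: leading byte 0xEF = 11101111 → 3-byte char #7 = EF A7 95.
Leading byte 0xEF = 11101111 matches 1110xxxx → 3-byte sequence.
Byte 1: 0xEF = 11101111, payload 1111 (4 bits).
Byte 2: 0xA7 = 10100111 (10xxxxxx ✓), payload 100111.
Byte 3: 0x95 = 10010101 (10xxxxxx ✓), payload 010101.
Concatenate: 1111100111010101 = 0xF9D5 (16 bits → U+F9D5).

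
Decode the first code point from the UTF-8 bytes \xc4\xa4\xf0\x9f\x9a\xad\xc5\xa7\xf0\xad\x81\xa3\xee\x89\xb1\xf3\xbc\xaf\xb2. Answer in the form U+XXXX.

Offset 0: leading byte 0xC4 = 11000100 → 2-byte char #1 = C4 A4.
Leading byte 0xC4 = 11000100 matches 110xxxxx → 2-byte sequence.
Byte 1: 0xC4 = 11000100, payload 00100 (5 bits).
Byte 2: 0xA4 = 10100100 (10xxxxxx ✓), payload 100100.
Concatenate: 00100100100 = 0x124 (11 bits → U+0124).

U+0124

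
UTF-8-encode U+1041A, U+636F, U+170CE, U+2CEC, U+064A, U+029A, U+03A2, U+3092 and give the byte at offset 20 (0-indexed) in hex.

0xE3

U+1041A → 4-byte form F0 90 90 9A at offsets 0–3.
U+636F → 3-byte form E6 8D AF at offsets 4–6.
U+170CE → 4-byte form F0 97 83 8E at offsets 7–10.
U+2CEC → 3-byte form E2 B3 AC at offsets 11–13.
U+064A → 2-byte form D9 8A at offsets 14–15.
U+029A → 2-byte form CA 9A at offsets 16–17.
U+03A2 → 2-byte form CE A2 at offsets 18–19.
U+3092 → 3-byte form E3 82 92 at offsets 20–22.
Offset 20 falls in char 8's range; it's byte 1 of E3 82 92 = 0xE3.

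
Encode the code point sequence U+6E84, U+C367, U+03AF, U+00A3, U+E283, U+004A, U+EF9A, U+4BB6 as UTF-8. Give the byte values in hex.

E6 BA 84 EC 8D A7 CE AF C2 A3 EE 8A 83 4A EE BE 9A E4 AE B6

U+6E84: 3-byte form → E6 BA 84.
U+C367: 3-byte form → EC 8D A7.
U+03AF: 2-byte form → CE AF.
U+00A3: 2-byte form → C2 A3.
U+E283: 3-byte form → EE 8A 83.
U+004A: 1-byte form → 4A.
U+EF9A: 3-byte form → EE BE 9A.
U+4BB6: 3-byte form → E4 AE B6.
Concatenated (20 bytes): E6 BA 84 EC 8D A7 CE AF C2 A3 EE 8A 83 4A EE BE 9A E4 AE B6.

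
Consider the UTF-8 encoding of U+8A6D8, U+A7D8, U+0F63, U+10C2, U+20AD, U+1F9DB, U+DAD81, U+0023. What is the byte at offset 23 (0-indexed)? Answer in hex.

0x81

U+8A6D8 → 4-byte form F2 8A 9B 98 at offsets 0–3.
U+A7D8 → 3-byte form EA 9F 98 at offsets 4–6.
U+0F63 → 3-byte form E0 BD A3 at offsets 7–9.
U+10C2 → 3-byte form E1 83 82 at offsets 10–12.
U+20AD → 3-byte form E2 82 AD at offsets 13–15.
U+1F9DB → 4-byte form F0 9F A7 9B at offsets 16–19.
U+DAD81 → 4-byte form F3 9A B6 81 at offsets 20–23.
Offset 23 falls in char 7's range; it's byte 4 of F3 9A B6 81 = 0x81.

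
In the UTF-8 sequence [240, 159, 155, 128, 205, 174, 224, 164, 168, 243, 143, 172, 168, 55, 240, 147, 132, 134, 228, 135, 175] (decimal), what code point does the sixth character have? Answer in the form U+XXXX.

U+13106

Offset 0: leading byte 0xF0 = 11110000 → 4-byte char #1 = F0 9F 9B 80.
Offset 4: leading byte 0xCD = 11001101 → 2-byte char #2 = CD AE.
Offset 6: leading byte 0xE0 = 11100000 → 3-byte char #3 = E0 A4 A8.
Offset 9: leading byte 0xF3 = 11110011 → 4-byte char #4 = F3 8F AC A8.
Offset 13: leading byte 0x37 = 00110111 → 1-byte char #5 = 37.
Offset 14: leading byte 0xF0 = 11110000 → 4-byte char #6 = F0 93 84 86.
Leading byte 0xF0 = 11110000 matches 11110xxx → 4-byte sequence.
Byte 1: 0xF0 = 11110000, payload 000 (3 bits).
Byte 2: 0x93 = 10010011 (10xxxxxx ✓), payload 010011.
Byte 3: 0x84 = 10000100 (10xxxxxx ✓), payload 000100.
Byte 4: 0x86 = 10000110 (10xxxxxx ✓), payload 000110.
Concatenate: 000010011000100000110 = 0x13106 (21 bits → U+13106).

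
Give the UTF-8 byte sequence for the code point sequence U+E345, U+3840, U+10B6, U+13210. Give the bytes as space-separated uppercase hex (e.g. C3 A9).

EE 8D 85 E3 A1 80 E1 82 B6 F0 93 88 90

U+E345: 3-byte form → EE 8D 85.
U+3840: 3-byte form → E3 A1 80.
U+10B6: 3-byte form → E1 82 B6.
U+13210: 4-byte form → F0 93 88 90.
Concatenated (13 bytes): EE 8D 85 E3 A1 80 E1 82 B6 F0 93 88 90.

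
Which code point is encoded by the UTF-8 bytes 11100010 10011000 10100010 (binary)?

U+2622

Leading byte 0xE2 = 11100010 matches 1110xxxx → 3-byte sequence.
Byte 1: 0xE2 = 11100010, payload 0010 (4 bits).
Byte 2: 0x98 = 10011000 (10xxxxxx ✓), payload 011000.
Byte 3: 0xA2 = 10100010 (10xxxxxx ✓), payload 100010.
Concatenate: 0010011000100010 = 0x2622 (16 bits → U+2622).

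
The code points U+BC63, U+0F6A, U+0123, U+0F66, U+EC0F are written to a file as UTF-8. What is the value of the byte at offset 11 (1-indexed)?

1-indexed offset 11 is 0-indexed offset 10.
U+BC63 → 3-byte form EB B1 A3 at offsets 0–2.
U+0F6A → 3-byte form E0 BD AA at offsets 3–5.
U+0123 → 2-byte form C4 A3 at offsets 6–7.
U+0F66 → 3-byte form E0 BD A6 at offsets 8–10.
Offset 10 falls in char 4's range; it's byte 3 of E0 BD A6 = 0xA6.

0xA6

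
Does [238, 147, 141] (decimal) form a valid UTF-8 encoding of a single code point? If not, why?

Leading byte 0xEE = 11101110 → 3-byte form.
Continuation bytes 0x93=10010011, 0x8D=10001101 all match 10xxxxxx.
Decoded value 0xE4CD is ≥ 0x800 (shortest form) and not a surrogate.

valid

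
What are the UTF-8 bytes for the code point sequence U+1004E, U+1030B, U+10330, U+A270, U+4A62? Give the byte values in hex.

F0 90 81 8E F0 90 8C 8B F0 90 8C B0 EA 89 B0 E4 A9 A2

U+1004E: 4-byte form → F0 90 81 8E.
U+1030B: 4-byte form → F0 90 8C 8B.
U+10330: 4-byte form → F0 90 8C B0.
U+A270: 3-byte form → EA 89 B0.
U+4A62: 3-byte form → E4 A9 A2.
Concatenated (18 bytes): F0 90 81 8E F0 90 8C 8B F0 90 8C B0 EA 89 B0 E4 A9 A2.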